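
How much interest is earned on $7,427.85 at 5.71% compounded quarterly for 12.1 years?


Compound interest earned = final amount − principal.
A = P(1 + r/n)^(nt) = $7,427.85 × (1 + 0.0571/4)^(4 × 12.1) = $14,750.27
Interest = A − P = $14,750.27 − $7,427.85 = $7,322.42

Interest = A - P = $7,322.42


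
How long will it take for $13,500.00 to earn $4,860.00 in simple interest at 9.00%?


Rearrange the simple interest formula for t:
I = P × r × t  ⇒  t = I / (P × r)
t = $4,860.00 / ($13,500.00 × 0.09)
t = 4

t = I/(P×r) = 4 years


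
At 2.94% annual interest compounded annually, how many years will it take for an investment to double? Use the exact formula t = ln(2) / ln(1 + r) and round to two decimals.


Doubling condition: (1 + r)^t = 2
Take ln of both sides: t × ln(1 + r) = ln(2)
t = ln(2) / ln(1 + r)
t = 0.693147 / 0.028976
t = 23.92

t = ln(2) / ln(1 + r) = 23.92 years


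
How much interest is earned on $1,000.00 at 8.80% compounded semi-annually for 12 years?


Compound interest earned = final amount − principal.
A = P(1 + r/n)^(nt) = $1,000.00 × (1 + 0.088/2)^(2 × 12) = $2,810.68
Interest = A − P = $2,810.68 − $1,000.00 = $1,810.68

Interest = A - P = $1,810.68


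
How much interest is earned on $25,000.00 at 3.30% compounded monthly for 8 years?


Compound interest earned = final amount − principal.
A = P(1 + r/n)^(nt) = $25,000.00 × (1 + 0.033/12)^(12 × 8) = $32,541.41
Interest = A − P = $32,541.41 − $25,000.00 = $7,541.41

Interest = A - P = $7,541.41


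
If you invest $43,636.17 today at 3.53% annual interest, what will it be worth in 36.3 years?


Future value formula: FV = PV × (1 + r)^t
FV = $43,636.17 × (1 + 0.0353)^36.3
FV = $43,636.17 × 3.52292639
FV = $153,727.01

FV = PV × (1 + r)^t = $153,727.01


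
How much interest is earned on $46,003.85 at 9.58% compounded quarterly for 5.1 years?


Compound interest earned = final amount − principal.
A = P(1 + r/n)^(nt) = $46,003.85 × (1 + 0.0958/4)^(4 × 5.1) = $74,555.67
Interest = A − P = $74,555.67 − $46,003.85 = $28,551.82

Interest = A - P = $28,551.82


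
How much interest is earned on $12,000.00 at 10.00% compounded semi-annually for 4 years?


Compound interest earned = final amount − principal.
A = P(1 + r/n)^(nt) = $12,000.00 × (1 + 0.1/2)^(2 × 4) = $17,729.47
Interest = A − P = $17,729.47 − $12,000.00 = $5,729.47

Interest = A - P = $5,729.47


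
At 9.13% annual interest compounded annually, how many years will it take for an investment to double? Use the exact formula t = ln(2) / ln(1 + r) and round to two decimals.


Doubling condition: (1 + r)^t = 2
Take ln of both sides: t × ln(1 + r) = ln(2)
t = ln(2) / ln(1 + r)
t = 0.693147 / 0.087370
t = 7.93

t = ln(2) / ln(1 + r) = 7.93 years


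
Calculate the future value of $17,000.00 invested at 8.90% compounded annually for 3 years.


Compound interest formula: A = P(1 + r/n)^(nt)
A = $17,000.00 × (1 + 0.089/1)^(1 × 3)
Growth factor: (1 + 0.089/1)^3 = 1.291468
A = $17,000.00 × 1.291468
A = $21,954.96

A = P(1 + r/n)^(nt) = $21,954.96


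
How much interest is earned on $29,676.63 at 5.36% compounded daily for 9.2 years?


Compound interest earned = final amount − principal.
A = P(1 + r/n)^(nt) = $29,676.63 × (1 + 0.0536/365)^(365 × 9.2) = $48,591.26
Interest = A − P = $48,591.26 − $29,676.63 = $18,914.63

Interest = A - P = $18,914.63


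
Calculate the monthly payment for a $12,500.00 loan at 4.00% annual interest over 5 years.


Loan payment formula: PMT = PV × r / (1 − (1 + r)^(−n))
Monthly rate r = 0.04/12 ≈ 0.00333333, n = 60 months
Denominator: 1 − (1 + 0.04/12)^(−60) = 0.180997
PMT = $12,500.00 × (0.04/12) / 0.180997
PMT = $230.21 per month

PMT = PV × r / (1-(1+r)^(-n)) = $230.21/month


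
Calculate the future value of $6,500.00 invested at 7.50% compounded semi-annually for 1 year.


Compound interest formula: A = P(1 + r/n)^(nt)
A = $6,500.00 × (1 + 0.075/2)^(2 × 1)
Growth factor: (1 + 0.075/2)^2 = 1.076406
A = $6,500.00 × 1.076406
A = $6,996.64

A = P(1 + r/n)^(nt) = $6,996.64


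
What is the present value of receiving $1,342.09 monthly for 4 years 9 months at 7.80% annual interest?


Present value of an ordinary annuity: PV = PMT × (1 − (1 + r)^(−n)) / r
Monthly rate r = 0.078/12 = 0.0065, n = 57
PV = $1,342.09 × (1 − (1 + 0.078/12)^(−57)) / (0.078/12)
PV = $1,342.09 × 47.505034
PV = $63,756.03

PV = PMT × (1-(1+r)^(-n))/r = $63,756.03


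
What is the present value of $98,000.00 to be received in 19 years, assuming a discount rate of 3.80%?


Present value formula: PV = FV / (1 + r)^t
PV = $98,000.00 / (1 + 0.038)^19
PV = $98,000.00 / 2.031186
PV = $48,247.67

PV = FV / (1 + r)^t = $48,247.67


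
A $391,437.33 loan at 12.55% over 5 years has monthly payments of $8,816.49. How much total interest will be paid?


Total paid over the life of the loan = PMT × n.
Total paid = $8,816.49 × 60 = $528,989.40
Total interest = total paid − principal = $528,989.40 − $391,437.33 = $137,552.07

Total interest = (PMT × n) - PV = $137,552.07


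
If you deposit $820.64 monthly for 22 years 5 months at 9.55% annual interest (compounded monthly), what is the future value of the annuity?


Future value of an ordinary annuity: FV = PMT × ((1 + r)^n − 1) / r
Monthly rate r = 0.0955/12 ≈ 0.00795833, n = 269
FV = $820.64 × ((1 + 0.0955/12)^269 − 1) / (0.0955/12)
FV = $820.64 × 934.164858
FV = $766,613.05

FV = PMT × ((1+r)^n - 1)/r = $766,613.05


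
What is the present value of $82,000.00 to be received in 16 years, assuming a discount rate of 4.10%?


Present value formula: PV = FV / (1 + r)^t
PV = $82,000.00 / (1 + 0.041)^16
PV = $82,000.00 / 1.902005
PV = $43,112.40

PV = FV / (1 + r)^t = $43,112.40


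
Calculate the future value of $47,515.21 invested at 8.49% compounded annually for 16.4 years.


Compound interest formula: A = P(1 + r/n)^(nt)
A = $47,515.21 × (1 + 0.0849/1)^(1 × 16.4)
Growth factor: (1 + 0.0849/1)^16.4 = 3.8053204
A = $47,515.21 × 3.8053204
A = $180,810.60

A = P(1 + r/n)^(nt) = $180,810.60


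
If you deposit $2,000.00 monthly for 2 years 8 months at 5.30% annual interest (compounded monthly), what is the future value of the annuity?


Future value of an ordinary annuity: FV = PMT × ((1 + r)^n − 1) / r
Monthly rate r = 0.053/12 ≈ 0.00441667, n = 32
FV = $2,000.00 × ((1 + 0.053/12)^32 − 1) / (0.053/12)
FV = $2,000.00 × 34.290597
FV = $68,581.19

FV = PMT × ((1+r)^n - 1)/r = $68,581.19


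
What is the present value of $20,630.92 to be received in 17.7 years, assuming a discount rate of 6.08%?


Present value formula: PV = FV / (1 + r)^t
PV = $20,630.92 / (1 + 0.0608)^17.7
PV = $20,630.92 / 2.842583
PV = $7,257.81

PV = FV / (1 + r)^t = $7,257.81


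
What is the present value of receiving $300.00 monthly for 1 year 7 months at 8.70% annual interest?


Present value of an ordinary annuity: PV = PMT × (1 − (1 + r)^(−n)) / r
Monthly rate r = 0.087/12 = 0.00725, n = 19
PV = $300.00 × (1 − (1 + 0.087/12)^(−19)) / (0.087/12)
PV = $300.00 × 17.689711
PV = $5,306.91

PV = PMT × (1-(1+r)^(-n))/r = $5,306.91


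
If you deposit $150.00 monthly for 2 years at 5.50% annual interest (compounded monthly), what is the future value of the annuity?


Future value of an ordinary annuity: FV = PMT × ((1 + r)^n − 1) / r
Monthly rate r = 0.055/12 ≈ 0.00458333, n = 24
FV = $150.00 × ((1 + 0.055/12)^24 − 1) / (0.055/12)
FV = $150.00 × 25.308560
FV = $3,796.28

FV = PMT × ((1+r)^n - 1)/r = $3,796.28


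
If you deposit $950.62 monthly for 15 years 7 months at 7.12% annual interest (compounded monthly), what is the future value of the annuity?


Future value of an ordinary annuity: FV = PMT × ((1 + r)^n − 1) / r
Monthly rate r = 0.0712/12 ≈ 0.00593333, n = 187
FV = $950.62 × ((1 + 0.0712/12)^187 − 1) / (0.0712/12)
FV = $950.62 × 340.957586
FV = $324,121.10

FV = PMT × ((1+r)^n - 1)/r = $324,121.10


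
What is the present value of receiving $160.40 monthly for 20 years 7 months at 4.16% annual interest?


Present value of an ordinary annuity: PV = PMT × (1 − (1 + r)^(−n)) / r
Monthly rate r = 0.0416/12 ≈ 0.00346667, n = 247
PV = $160.40 × (1 − (1 + 0.0416/12)^(−247)) / (0.0416/12)
PV = $160.40 × 165.757426
PV = $26,587.49

PV = PMT × (1-(1+r)^(-n))/r = $26,587.49


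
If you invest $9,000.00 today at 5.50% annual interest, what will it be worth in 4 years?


Future value formula: FV = PV × (1 + r)^t
FV = $9,000.00 × (1 + 0.055)^4
FV = $9,000.00 × 1.2388247
FV = $11,149.42

FV = PV × (1 + r)^t = $11,149.42


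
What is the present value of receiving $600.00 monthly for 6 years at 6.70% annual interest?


Present value of an ordinary annuity: PV = PMT × (1 − (1 + r)^(−n)) / r
Monthly rate r = 0.067/12 ≈ 0.00558333, n = 72
PV = $600.00 × (1 − (1 + 0.067/12)^(−72)) / (0.067/12)
PV = $600.00 × 59.152989
PV = $35,491.79

PV = PMT × (1-(1+r)^(-n))/r = $35,491.79


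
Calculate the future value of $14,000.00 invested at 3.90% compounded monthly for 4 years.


Compound interest formula: A = P(1 + r/n)^(nt)
A = $14,000.00 × (1 + 0.039/12)^(12 × 4)
Growth factor: (1 + 0.039/12)^48 = 1.168531
A = $14,000.00 × 1.168531
A = $16,359.43

A = P(1 + r/n)^(nt) = $16,359.43


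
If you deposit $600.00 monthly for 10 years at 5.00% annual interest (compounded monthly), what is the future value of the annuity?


Future value of an ordinary annuity: FV = PMT × ((1 + r)^n − 1) / r
Monthly rate r = 0.05/12 ≈ 0.00416667, n = 120
FV = $600.00 × ((1 + 0.05/12)^120 − 1) / (0.05/12)
FV = $600.00 × 155.282279
FV = $93,169.37

FV = PMT × ((1+r)^n - 1)/r = $93,169.37


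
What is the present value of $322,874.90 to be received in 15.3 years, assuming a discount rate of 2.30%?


Present value formula: PV = FV / (1 + r)^t
PV = $322,874.90 / (1 + 0.023)^15.3
PV = $322,874.90 / 1.41611067
PV = $228,001.18

PV = FV / (1 + r)^t = $228,001.18


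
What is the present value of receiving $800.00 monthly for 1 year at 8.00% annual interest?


Present value of an ordinary annuity: PV = PMT × (1 − (1 + r)^(−n)) / r
Monthly rate r = 0.08/12 ≈ 0.00666667, n = 12
PV = $800.00 × (1 − (1 + 0.08/12)^(−12)) / (0.08/12)
PV = $800.00 × 11.495782
PV = $9,196.63

PV = PMT × (1-(1+r)^(-n))/r = $9,196.63


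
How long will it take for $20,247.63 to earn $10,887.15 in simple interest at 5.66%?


Rearrange the simple interest formula for t:
I = P × r × t  ⇒  t = I / (P × r)
t = $10,887.15 / ($20,247.63 × 0.0566)
t = 9.5

t = I/(P×r) = 9.5 years


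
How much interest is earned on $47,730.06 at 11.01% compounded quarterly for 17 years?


Compound interest earned = final amount − principal.
A = P(1 + r/n)^(nt) = $47,730.06 × (1 + 0.1101/4)^(4 × 17) = $302,464.90
Interest = A − P = $302,464.90 − $47,730.06 = $254,734.84

Interest = A - P = $254,734.84


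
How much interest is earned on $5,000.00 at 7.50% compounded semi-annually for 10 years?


Compound interest earned = final amount − principal.
A = P(1 + r/n)^(nt) = $5,000.00 × (1 + 0.075/2)^(2 × 10) = $10,440.76
Interest = A − P = $10,440.76 − $5,000.00 = $5,440.76

Interest = A - P = $5,440.76


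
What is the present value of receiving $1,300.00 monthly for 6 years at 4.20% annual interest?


Present value of an ordinary annuity: PV = PMT × (1 − (1 + r)^(−n)) / r
Monthly rate r = 0.042/12 = 0.0035, n = 72
PV = $1,300.00 × (1 − (1 + 0.042/12)^(−72)) / (0.042/12)
PV = $1,300.00 × 63.546634
PV = $82,610.62

PV = PMT × (1-(1+r)^(-n))/r = $82,610.62


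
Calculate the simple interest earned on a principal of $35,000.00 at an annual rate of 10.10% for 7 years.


Simple interest formula: I = P × r × t
I = $35,000.00 × 0.101 × 7
I = $24,745.00

I = P × r × t = $24,745.00


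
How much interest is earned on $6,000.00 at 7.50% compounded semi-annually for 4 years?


Compound interest earned = final amount − principal.
A = P(1 + r/n)^(nt) = $6,000.00 × (1 + 0.075/2)^(2 × 4) = $8,054.82
Interest = A − P = $8,054.82 − $6,000.00 = $2,054.82

Interest = A - P = $2,054.82


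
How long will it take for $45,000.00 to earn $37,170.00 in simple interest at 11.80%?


Rearrange the simple interest formula for t:
I = P × r × t  ⇒  t = I / (P × r)
t = $37,170.00 / ($45,000.00 × 0.118)
t = 7

t = I/(P×r) = 7 years


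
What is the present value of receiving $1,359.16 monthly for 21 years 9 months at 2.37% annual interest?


Present value of an ordinary annuity: PV = PMT × (1 − (1 + r)^(−n)) / r
Monthly rate r = 0.0237/12 = 0.001975, n = 261
PV = $1,359.16 × (1 − (1 + 0.0237/12)^(−261)) / (0.0237/12)
PV = $1,359.16 × 203.787074
PV = $276,979.24

PV = PMT × (1-(1+r)^(-n))/r = $276,979.24


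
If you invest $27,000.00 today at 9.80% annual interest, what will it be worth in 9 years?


Future value formula: FV = PV × (1 + r)^t
FV = $27,000.00 × (1 + 0.098)^9
FV = $27,000.00 × 2.3196425
FV = $62,630.35

FV = PV × (1 + r)^t = $62,630.35


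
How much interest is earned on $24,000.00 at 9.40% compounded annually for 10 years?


Compound interest earned = final amount − principal.
A = P(1 + r/n)^(nt) = $24,000.00 × (1 + 0.094/1)^(1 × 10) = $58,936.52
Interest = A − P = $58,936.52 − $24,000.00 = $34,936.52

Interest = A - P = $34,936.52


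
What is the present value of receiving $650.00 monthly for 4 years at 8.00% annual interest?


Present value of an ordinary annuity: PV = PMT × (1 − (1 + r)^(−n)) / r
Monthly rate r = 0.08/12 ≈ 0.00666667, n = 48
PV = $650.00 × (1 − (1 + 0.08/12)^(−48)) / (0.08/12)
PV = $650.00 × 40.961913
PV = $26,625.24

PV = PMT × (1-(1+r)^(-n))/r = $26,625.24


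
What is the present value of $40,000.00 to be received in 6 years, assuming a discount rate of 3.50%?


Present value formula: PV = FV / (1 + r)^t
PV = $40,000.00 / (1 + 0.035)^6
PV = $40,000.00 / 1.229255
PV = $32,540.03

PV = FV / (1 + r)^t = $32,540.03


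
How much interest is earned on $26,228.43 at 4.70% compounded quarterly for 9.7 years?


Compound interest earned = final amount − principal.
A = P(1 + r/n)^(nt) = $26,228.43 × (1 + 0.047/4)^(4 × 9.7) = $41,267.96
Interest = A − P = $41,267.96 − $26,228.43 = $15,039.53

Interest = A - P = $15,039.53


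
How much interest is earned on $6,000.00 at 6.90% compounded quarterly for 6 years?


Compound interest earned = final amount − principal.
A = P(1 + r/n)^(nt) = $6,000.00 × (1 + 0.069/4)^(4 × 6) = $9,045.16
Interest = A − P = $9,045.16 − $6,000.00 = $3,045.16

Interest = A - P = $3,045.16


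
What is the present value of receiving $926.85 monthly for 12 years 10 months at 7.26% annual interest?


Present value of an ordinary annuity: PV = PMT × (1 − (1 + r)^(−n)) / r
Monthly rate r = 0.0726/12 = 0.00605, n = 154
PV = $926.85 × (1 − (1 + 0.0726/12)^(−154)) / (0.0726/12)
PV = $926.85 × 100.001528
PV = $92,686.42

PV = PMT × (1-(1+r)^(-n))/r = $92,686.42


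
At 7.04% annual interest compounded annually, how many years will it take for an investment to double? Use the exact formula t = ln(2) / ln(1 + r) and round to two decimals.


Doubling condition: (1 + r)^t = 2
Take ln of both sides: t × ln(1 + r) = ln(2)
t = ln(2) / ln(1 + r)
t = 0.693147 / 0.068032
t = 10.19

t = ln(2) / ln(1 + r) = 10.19 years


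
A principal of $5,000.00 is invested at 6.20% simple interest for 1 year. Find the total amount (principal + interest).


Total amount formula: A = P(1 + rt) = P + P·r·t
Interest: I = P × r × t = $5,000.00 × 0.062 × 1 = $310.00
A = P + I = $5,000.00 + $310.00 = $5,310.00

A = P + I = P(1 + rt) = $5,310.00


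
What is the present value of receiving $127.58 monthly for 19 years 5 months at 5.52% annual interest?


Present value of an ordinary annuity: PV = PMT × (1 − (1 + r)^(−n)) / r
Monthly rate r = 0.0552/12 = 0.0046, n = 233
PV = $127.58 × (1 − (1 + 0.0552/12)^(−233)) / (0.0552/12)
PV = $127.58 × 142.775183
PV = $18,215.26

PV = PMT × (1-(1+r)^(-n))/r = $18,215.26


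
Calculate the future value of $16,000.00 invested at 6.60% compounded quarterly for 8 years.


Compound interest formula: A = P(1 + r/n)^(nt)
A = $16,000.00 × (1 + 0.066/4)^(4 × 8)
Growth factor: (1 + 0.066/4)^32 = 1.688248
A = $16,000.00 × 1.688248
A = $27,011.97

A = P(1 + r/n)^(nt) = $27,011.97


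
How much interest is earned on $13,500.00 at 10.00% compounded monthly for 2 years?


Compound interest earned = final amount − principal.
A = P(1 + r/n)^(nt) = $13,500.00 × (1 + 0.1/12)^(12 × 2) = $16,475.28
Interest = A − P = $16,475.28 − $13,500.00 = $2,975.28

Interest = A - P = $2,975.28


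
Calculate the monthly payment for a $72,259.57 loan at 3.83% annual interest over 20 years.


Loan payment formula: PMT = PV × r / (1 − (1 + r)^(−n))
Monthly rate r = 0.0383/12 ≈ 0.00319167, n = 240 months
Denominator: 1 − (1 + 0.0383/12)^(−240) = 0.534564
PMT = $72,259.57 × (0.0383/12) / 0.534564
PMT = $431.43 per month

PMT = PV × r / (1-(1+r)^(-n)) = $431.43/month


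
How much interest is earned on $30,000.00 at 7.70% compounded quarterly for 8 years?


Compound interest earned = final amount − principal.
A = P(1 + r/n)^(nt) = $30,000.00 × (1 + 0.077/4)^(4 × 8) = $55,221.00
Interest = A − P = $55,221.00 − $30,000.00 = $25,221.00

Interest = A - P = $25,221.00


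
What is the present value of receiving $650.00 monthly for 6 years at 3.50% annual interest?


Present value of an ordinary annuity: PV = PMT × (1 − (1 + r)^(−n)) / r
Monthly rate r = 0.035/12 ≈ 0.00291667, n = 72
PV = $650.00 × (1 − (1 + 0.035/12)^(−72)) / (0.035/12)
PV = $650.00 × 64.857585
PV = $42,157.43

PV = PMT × (1-(1+r)^(-n))/r = $42,157.43


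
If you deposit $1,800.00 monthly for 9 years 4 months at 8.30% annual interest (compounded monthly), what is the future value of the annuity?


Future value of an ordinary annuity: FV = PMT × ((1 + r)^n − 1) / r
Monthly rate r = 0.083/12 ≈ 0.00691667, n = 112
FV = $1,800.00 × ((1 + 0.083/12)^112 − 1) / (0.083/12)
FV = $1,800.00 × 168.302153
FV = $302,943.88

FV = PMT × ((1+r)^n - 1)/r = $302,943.88


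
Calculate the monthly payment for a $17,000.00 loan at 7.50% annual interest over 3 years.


Loan payment formula: PMT = PV × r / (1 − (1 + r)^(−n))
Monthly rate r = 0.075/12 = 0.00625, n = 36 months
Denominator: 1 − (1 + 0.075/12)^(−36) = 0.200924
PMT = $17,000.00 × (0.075/12) / 0.200924
PMT = $528.81 per month

PMT = PV × r / (1-(1+r)^(-n)) = $528.81/month


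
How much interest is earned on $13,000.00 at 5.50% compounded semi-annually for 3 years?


Compound interest earned = final amount − principal.
A = P(1 + r/n)^(nt) = $13,000.00 × (1 + 0.055/2)^(2 × 3) = $15,297.99
Interest = A − P = $15,297.99 − $13,000.00 = $2,297.99

Interest = A - P = $2,297.99


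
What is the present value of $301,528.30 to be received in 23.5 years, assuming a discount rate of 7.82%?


Present value formula: PV = FV / (1 + r)^t
PV = $301,528.30 / (1 + 0.0782)^23.5
PV = $301,528.30 / 5.8672446
PV = $51,391.81

PV = FV / (1 + r)^t = $51,391.81


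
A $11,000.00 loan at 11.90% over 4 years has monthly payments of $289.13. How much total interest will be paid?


Total paid over the life of the loan = PMT × n.
Total paid = $289.13 × 48 = $13,878.24
Total interest = total paid − principal = $13,878.24 − $11,000.00 = $2,878.24

Total interest = (PMT × n) - PV = $2,878.24


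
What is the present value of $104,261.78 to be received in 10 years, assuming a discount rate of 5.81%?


Present value formula: PV = FV / (1 + r)^t
PV = $104,261.78 / (1 + 0.0581)^10
PV = $104,261.78 / 1.7590053
PV = $59,273.15

PV = FV / (1 + r)^t = $59,273.15


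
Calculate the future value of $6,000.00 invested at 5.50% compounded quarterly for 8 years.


Compound interest formula: A = P(1 + r/n)^(nt)
A = $6,000.00 × (1 + 0.055/4)^(4 × 8)
Growth factor: (1 + 0.055/4)^32 = 1.548060
A = $6,000.00 × 1.548060
A = $9,288.36

A = P(1 + r/n)^(nt) = $9,288.36


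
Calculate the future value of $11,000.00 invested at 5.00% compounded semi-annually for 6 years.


Compound interest formula: A = P(1 + r/n)^(nt)
A = $11,000.00 × (1 + 0.05/2)^(2 × 6)
Growth factor: (1 + 0.05/2)^12 = 1.344889
A = $11,000.00 × 1.344889
A = $14,793.78

A = P(1 + r/n)^(nt) = $14,793.78


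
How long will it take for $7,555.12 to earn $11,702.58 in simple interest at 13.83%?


Rearrange the simple interest formula for t:
I = P × r × t  ⇒  t = I / (P × r)
t = $11,702.58 / ($7,555.12 × 0.1383)
t = 11.2

t = I/(P×r) = 11.2 years


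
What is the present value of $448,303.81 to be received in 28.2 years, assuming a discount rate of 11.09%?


Present value formula: PV = FV / (1 + r)^t
PV = $448,303.81 / (1 + 0.1109)^28.2
PV = $448,303.81 / 19.4103811
PV = $23,096.08

PV = FV / (1 + r)^t = $23,096.08


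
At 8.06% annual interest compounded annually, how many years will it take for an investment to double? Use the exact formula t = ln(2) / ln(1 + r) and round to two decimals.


Doubling condition: (1 + r)^t = 2
Take ln of both sides: t × ln(1 + r) = ln(2)
t = ln(2) / ln(1 + r)
t = 0.693147 / 0.077516
t = 8.94

t = ln(2) / ln(1 + r) = 8.94 years


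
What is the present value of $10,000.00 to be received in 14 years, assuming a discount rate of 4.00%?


Present value formula: PV = FV / (1 + r)^t
PV = $10,000.00 / (1 + 0.04)^14
PV = $10,000.00 / 1.731676
PV = $5,774.75

PV = FV / (1 + r)^t = $5,774.75


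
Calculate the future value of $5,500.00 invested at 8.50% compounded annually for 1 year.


Compound interest formula: A = P(1 + r/n)^(nt)
A = $5,500.00 × (1 + 0.085/1)^(1 × 1)
Growth factor: (1 + 0.085/1)^1 = 1.085000
A = $5,500.00 × 1.085000
A = $5,967.50

A = P(1 + r/n)^(nt) = $5,967.50


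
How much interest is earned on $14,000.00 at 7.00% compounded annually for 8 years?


Compound interest earned = final amount − principal.
A = P(1 + r/n)^(nt) = $14,000.00 × (1 + 0.07/1)^(1 × 8) = $24,054.61
Interest = A − P = $24,054.61 − $14,000.00 = $10,054.61

Interest = A - P = $10,054.61


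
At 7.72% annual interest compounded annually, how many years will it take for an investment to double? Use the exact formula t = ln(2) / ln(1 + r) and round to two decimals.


Doubling condition: (1 + r)^t = 2
Take ln of both sides: t × ln(1 + r) = ln(2)
t = ln(2) / ln(1 + r)
t = 0.693147 / 0.074365
t = 9.32

t = ln(2) / ln(1 + r) = 9.32 years


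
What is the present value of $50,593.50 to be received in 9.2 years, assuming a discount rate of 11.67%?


Present value formula: PV = FV / (1 + r)^t
PV = $50,593.50 / (1 + 0.1167)^9.2
PV = $50,593.50 / 2.760679
PV = $18,326.47

PV = FV / (1 + r)^t = $18,326.47


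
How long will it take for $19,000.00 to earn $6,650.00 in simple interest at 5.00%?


Rearrange the simple interest formula for t:
I = P × r × t  ⇒  t = I / (P × r)
t = $6,650.00 / ($19,000.00 × 0.05)
t = 7

t = I/(P×r) = 7 years


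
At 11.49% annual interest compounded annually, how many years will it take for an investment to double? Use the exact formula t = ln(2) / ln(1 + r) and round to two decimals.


Doubling condition: (1 + r)^t = 2
Take ln of both sides: t × ln(1 + r) = ln(2)
t = ln(2) / ln(1 + r)
t = 0.693147 / 0.108765
t = 6.37

t = ln(2) / ln(1 + r) = 6.37 years


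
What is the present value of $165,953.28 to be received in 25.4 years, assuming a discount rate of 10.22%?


Present value formula: PV = FV / (1 + r)^t
PV = $165,953.28 / (1 + 0.1022)^25.4
PV = $165,953.28 / 11.841708
PV = $14,014.30

PV = FV / (1 + r)^t = $14,014.30


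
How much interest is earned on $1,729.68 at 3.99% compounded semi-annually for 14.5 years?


Compound interest earned = final amount − principal.
A = P(1 + r/n)^(nt) = $1,729.68 × (1 + 0.0399/2)^(2 × 14.5) = $3,067.28
Interest = A − P = $3,067.28 − $1,729.68 = $1,337.60

Interest = A - P = $1,337.60


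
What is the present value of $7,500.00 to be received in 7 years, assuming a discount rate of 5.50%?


Present value formula: PV = FV / (1 + r)^t
PV = $7,500.00 / (1 + 0.055)^7
PV = $7,500.00 / 1.454679
PV = $5,155.78

PV = FV / (1 + r)^t = $5,155.78


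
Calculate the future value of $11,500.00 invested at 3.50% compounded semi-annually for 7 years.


Compound interest formula: A = P(1 + r/n)^(nt)
A = $11,500.00 × (1 + 0.035/2)^(2 × 7)
Growth factor: (1 + 0.035/2)^14 = 1.2749168
A = $11,500.00 × 1.2749168
A = $14,661.54

A = P(1 + r/n)^(nt) = $14,661.54


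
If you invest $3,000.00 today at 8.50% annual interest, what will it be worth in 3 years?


Future value formula: FV = PV × (1 + r)^t
FV = $3,000.00 × (1 + 0.085)^3
FV = $3,000.00 × 1.277289
FV = $3,831.87

FV = PV × (1 + r)^t = $3,831.87


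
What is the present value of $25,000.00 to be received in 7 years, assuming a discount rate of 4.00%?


Present value formula: PV = FV / (1 + r)^t
PV = $25,000.00 / (1 + 0.04)^7
PV = $25,000.00 / 1.3159318
PV = $18,997.95

PV = FV / (1 + r)^t = $18,997.95


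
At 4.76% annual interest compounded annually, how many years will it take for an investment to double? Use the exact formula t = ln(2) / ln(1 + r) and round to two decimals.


Doubling condition: (1 + r)^t = 2
Take ln of both sides: t × ln(1 + r) = ln(2)
t = ln(2) / ln(1 + r)
t = 0.693147 / 0.046502
t = 14.91

t = ln(2) / ln(1 + r) = 14.91 years


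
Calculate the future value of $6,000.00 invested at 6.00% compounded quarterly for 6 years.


Compound interest formula: A = P(1 + r/n)^(nt)
A = $6,000.00 × (1 + 0.06/4)^(4 × 6)
Growth factor: (1 + 0.06/4)^24 = 1.429503
A = $6,000.00 × 1.429503
A = $8,577.02

A = P(1 + r/n)^(nt) = $8,577.02


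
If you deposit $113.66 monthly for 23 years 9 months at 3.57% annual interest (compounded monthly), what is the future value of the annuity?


Future value of an ordinary annuity: FV = PMT × ((1 + r)^n − 1) / r
Monthly rate r = 0.0357/12 = 0.002975, n = 285
FV = $113.66 × ((1 + 0.0357/12)^285 − 1) / (0.0357/12)
FV = $113.66 × 447.644882
FV = $50,879.32

FV = PMT × ((1+r)^n - 1)/r = $50,879.32


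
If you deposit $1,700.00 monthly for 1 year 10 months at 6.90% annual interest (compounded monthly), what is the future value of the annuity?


Future value of an ordinary annuity: FV = PMT × ((1 + r)^n − 1) / r
Monthly rate r = 0.069/12 = 0.00575, n = 22
FV = $1,700.00 × ((1 + 0.069/12)^22 − 1) / (0.069/12)
FV = $1,700.00 × 23.380586
FV = $39,747.00

FV = PMT × ((1+r)^n - 1)/r = $39,747.00


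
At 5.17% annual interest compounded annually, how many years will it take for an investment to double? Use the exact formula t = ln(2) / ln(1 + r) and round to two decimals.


Doubling condition: (1 + r)^t = 2
Take ln of both sides: t × ln(1 + r) = ln(2)
t = ln(2) / ln(1 + r)
t = 0.693147 / 0.050408
t = 13.75

t = ln(2) / ln(1 + r) = 13.75 years


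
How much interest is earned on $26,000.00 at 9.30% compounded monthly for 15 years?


Compound interest earned = final amount − principal.
A = P(1 + r/n)^(nt) = $26,000.00 × (1 + 0.093/12)^(12 × 15) = $104,346.67
Interest = A − P = $104,346.67 − $26,000.00 = $78,346.67

Interest = A - P = $78,346.67


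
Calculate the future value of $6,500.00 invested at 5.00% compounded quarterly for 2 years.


Compound interest formula: A = P(1 + r/n)^(nt)
A = $6,500.00 × (1 + 0.05/4)^(4 × 2)
Growth factor: (1 + 0.05/4)^8 = 1.104486
A = $6,500.00 × 1.104486
A = $7,179.16

A = P(1 + r/n)^(nt) = $7,179.16


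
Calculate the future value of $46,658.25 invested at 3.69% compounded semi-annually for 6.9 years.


Compound interest formula: A = P(1 + r/n)^(nt)
A = $46,658.25 × (1 + 0.0369/2)^(2 × 6.9)
Growth factor: (1 + 0.0369/2)^13.8 = 1.2869688
A = $46,658.25 × 1.2869688
A = $60,047.71

A = P(1 + r/n)^(nt) = $60,047.71


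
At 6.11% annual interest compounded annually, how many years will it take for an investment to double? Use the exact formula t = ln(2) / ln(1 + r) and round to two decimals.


Doubling condition: (1 + r)^t = 2
Take ln of both sides: t × ln(1 + r) = ln(2)
t = ln(2) / ln(1 + r)
t = 0.693147 / 0.059306
t = 11.69

t = ln(2) / ln(1 + r) = 11.69 years


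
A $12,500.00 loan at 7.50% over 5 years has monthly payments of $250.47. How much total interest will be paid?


Total paid over the life of the loan = PMT × n.
Total paid = $250.47 × 60 = $15,028.20
Total interest = total paid − principal = $15,028.20 − $12,500.00 = $2,528.20

Total interest = (PMT × n) - PV = $2,528.20


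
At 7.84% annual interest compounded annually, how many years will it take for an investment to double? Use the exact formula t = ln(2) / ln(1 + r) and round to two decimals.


Doubling condition: (1 + r)^t = 2
Take ln of both sides: t × ln(1 + r) = ln(2)
t = ln(2) / ln(1 + r)
t = 0.693147 / 0.075478
t = 9.18

t = ln(2) / ln(1 + r) = 9.18 years


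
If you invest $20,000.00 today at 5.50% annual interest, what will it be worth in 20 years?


Future value formula: FV = PV × (1 + r)^t
FV = $20,000.00 × (1 + 0.055)^20
FV = $20,000.00 × 2.9177575
FV = $58,355.15

FV = PV × (1 + r)^t = $58,355.15


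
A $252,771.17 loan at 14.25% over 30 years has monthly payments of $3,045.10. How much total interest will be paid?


Total paid over the life of the loan = PMT × n.
Total paid = $3,045.10 × 360 = $1,096,236.00
Total interest = total paid − principal = $1,096,236.00 − $252,771.17 = $843,464.83

Total interest = (PMT × n) - PV = $843,464.83


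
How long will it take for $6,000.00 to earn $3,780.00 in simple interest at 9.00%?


Rearrange the simple interest formula for t:
I = P × r × t  ⇒  t = I / (P × r)
t = $3,780.00 / ($6,000.00 × 0.09)
t = 7

t = I/(P×r) = 7 years


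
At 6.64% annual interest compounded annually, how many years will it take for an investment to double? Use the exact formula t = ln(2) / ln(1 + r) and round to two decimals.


Doubling condition: (1 + r)^t = 2
Take ln of both sides: t × ln(1 + r) = ln(2)
t = ln(2) / ln(1 + r)
t = 0.693147 / 0.064288
t = 10.78

t = ln(2) / ln(1 + r) = 10.78 years


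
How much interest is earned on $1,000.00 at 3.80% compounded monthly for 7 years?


Compound interest earned = final amount − principal.
A = P(1 + r/n)^(nt) = $1,000.00 × (1 + 0.038/12)^(12 × 7) = $1,304.19
Interest = A − P = $1,304.19 − $1,000.00 = $304.19

Interest = A - P = $304.19


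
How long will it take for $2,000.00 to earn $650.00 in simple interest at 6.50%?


Rearrange the simple interest formula for t:
I = P × r × t  ⇒  t = I / (P × r)
t = $650.00 / ($2,000.00 × 0.065)
t = 5

t = I/(P×r) = 5 years


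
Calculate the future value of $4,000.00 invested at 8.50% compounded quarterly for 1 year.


Compound interest formula: A = P(1 + r/n)^(nt)
A = $4,000.00 × (1 + 0.085/4)^(4 × 1)
Growth factor: (1 + 0.085/4)^4 = 1.087748
A = $4,000.00 × 1.087748
A = $4,350.99

A = P(1 + r/n)^(nt) = $4,350.99


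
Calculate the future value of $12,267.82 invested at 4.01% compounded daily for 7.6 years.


Compound interest formula: A = P(1 + r/n)^(nt)
A = $12,267.82 × (1 + 0.0401/365)^(365 × 7.6)
Growth factor: (1 + 0.0401/365)^2774 = 1.356277
A = $12,267.82 × 1.356277
A = $16,638.56

A = P(1 + r/n)^(nt) = $16,638.56


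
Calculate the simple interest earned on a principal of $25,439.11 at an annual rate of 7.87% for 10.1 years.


Simple interest formula: I = P × r × t
I = $25,439.11 × 0.0787 × 10.1
I = $20,220.79

I = P × r × t = $20,220.79


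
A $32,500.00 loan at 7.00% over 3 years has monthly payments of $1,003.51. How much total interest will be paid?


Total paid over the life of the loan = PMT × n.
Total paid = $1,003.51 × 36 = $36,126.36
Total interest = total paid − principal = $36,126.36 − $32,500.00 = $3,626.36

Total interest = (PMT × n) - PV = $3,626.36


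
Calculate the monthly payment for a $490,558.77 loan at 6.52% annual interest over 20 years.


Loan payment formula: PMT = PV × r / (1 − (1 + r)^(−n))
Monthly rate r = 0.0652/12 ≈ 0.00543333, n = 240 months
Denominator: 1 − (1 + 0.0652/12)^(−240) = 0.727596
PMT = $490,558.77 × (0.0652/12) / 0.727596
PMT = $3,663.25 per month

PMT = PV × r / (1-(1+r)^(-n)) = $3,663.25/month


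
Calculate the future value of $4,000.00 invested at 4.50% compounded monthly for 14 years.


Compound interest formula: A = P(1 + r/n)^(nt)
A = $4,000.00 × (1 + 0.045/12)^(12 × 14)
Growth factor: (1 + 0.045/12)^168 = 1.875399
A = $4,000.00 × 1.875399
A = $7,501.60

A = P(1 + r/n)^(nt) = $7,501.60


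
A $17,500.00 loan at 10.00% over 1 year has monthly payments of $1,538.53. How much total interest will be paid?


Total paid over the life of the loan = PMT × n.
Total paid = $1,538.53 × 12 = $18,462.36
Total interest = total paid − principal = $18,462.36 − $17,500.00 = $962.36

Total interest = (PMT × n) - PV = $962.36


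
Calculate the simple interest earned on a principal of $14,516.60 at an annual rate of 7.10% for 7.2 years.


Simple interest formula: I = P × r × t
I = $14,516.60 × 0.071 × 7.2
I = $7,420.89

I = P × r × t = $7,420.89


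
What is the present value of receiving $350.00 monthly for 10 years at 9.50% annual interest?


Present value of an ordinary annuity: PV = PMT × (1 − (1 + r)^(−n)) / r
Monthly rate r = 0.095/12 ≈ 0.00791667, n = 120
PV = $350.00 × (1 − (1 + 0.095/12)^(−120)) / (0.095/12)
PV = $350.00 × 77.281211
PV = $27,048.42

PV = PMT × (1-(1+r)^(-n))/r = $27,048.42


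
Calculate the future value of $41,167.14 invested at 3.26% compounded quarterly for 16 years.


Compound interest formula: A = P(1 + r/n)^(nt)
A = $41,167.14 × (1 + 0.0326/4)^(4 × 16)
Growth factor: (1 + 0.0326/4)^64 = 1.6811632
A = $41,167.14 × 1.6811632
A = $69,208.68

A = P(1 + r/n)^(nt) = $69,208.68


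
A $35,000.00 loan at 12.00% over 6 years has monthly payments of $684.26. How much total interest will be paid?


Total paid over the life of the loan = PMT × n.
Total paid = $684.26 × 72 = $49,266.72
Total interest = total paid − principal = $49,266.72 − $35,000.00 = $14,266.72

Total interest = (PMT × n) - PV = $14,266.72


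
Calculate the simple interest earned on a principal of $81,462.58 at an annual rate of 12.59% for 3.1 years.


Simple interest formula: I = P × r × t
I = $81,462.58 × 0.1259 × 3.1
I = $31,794.03

I = P × r × t = $31,794.03


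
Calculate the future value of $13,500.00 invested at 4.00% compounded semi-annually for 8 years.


Compound interest formula: A = P(1 + r/n)^(nt)
A = $13,500.00 × (1 + 0.04/2)^(2 × 8)
Growth factor: (1 + 0.04/2)^16 = 1.372786
A = $13,500.00 × 1.372786
A = $18,532.61

A = P(1 + r/n)^(nt) = $18,532.61


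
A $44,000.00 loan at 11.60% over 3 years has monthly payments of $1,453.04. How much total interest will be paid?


Total paid over the life of the loan = PMT × n.
Total paid = $1,453.04 × 36 = $52,309.44
Total interest = total paid − principal = $52,309.44 − $44,000.00 = $8,309.44

Total interest = (PMT × n) - PV = $8,309.44


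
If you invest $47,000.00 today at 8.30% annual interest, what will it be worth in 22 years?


Future value formula: FV = PV × (1 + r)^t
FV = $47,000.00 × (1 + 0.083)^22
FV = $47,000.00 × 5.7786454
FV = $271,596.33

FV = PV × (1 + r)^t = $271,596.33


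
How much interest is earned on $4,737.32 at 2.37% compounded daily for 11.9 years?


Compound interest earned = final amount − principal.
A = P(1 + r/n)^(nt) = $4,737.32 × (1 + 0.0237/365)^(365 × 11.9) = $6,280.77
Interest = A − P = $6,280.77 − $4,737.32 = $1,543.45

Interest = A - P = $1,543.45


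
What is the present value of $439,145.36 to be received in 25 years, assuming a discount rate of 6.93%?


Present value formula: PV = FV / (1 + r)^t
PV = $439,145.36 / (1 + 0.0693)^25
PV = $439,145.36 / 5.339360
PV = $82,246.82

PV = FV / (1 + r)^t = $82,246.82


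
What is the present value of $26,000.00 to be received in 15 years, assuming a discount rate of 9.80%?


Present value formula: PV = FV / (1 + r)^t
PV = $26,000.00 / (1 + 0.098)^15
PV = $26,000.00 / 4.064762
PV = $6,396.44

PV = FV / (1 + r)^t = $6,396.44


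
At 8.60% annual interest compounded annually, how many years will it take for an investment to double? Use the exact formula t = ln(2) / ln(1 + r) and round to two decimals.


Doubling condition: (1 + r)^t = 2
Take ln of both sides: t × ln(1 + r) = ln(2)
t = ln(2) / ln(1 + r)
t = 0.693147 / 0.082501
t = 8.40

t = ln(2) / ln(1 + r) = 8.40 years


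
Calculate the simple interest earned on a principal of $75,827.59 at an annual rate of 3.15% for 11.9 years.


Simple interest formula: I = P × r × t
I = $75,827.59 × 0.0315 × 11.9
I = $28,423.97

I = P × r × t = $28,423.97


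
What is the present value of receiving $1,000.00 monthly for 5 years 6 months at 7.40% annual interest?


Present value of an ordinary annuity: PV = PMT × (1 − (1 + r)^(−n)) / r
Monthly rate r = 0.074/12 ≈ 0.00616667, n = 66
PV = $1,000.00 × (1 − (1 + 0.074/12)^(−66)) / (0.074/12)
PV = $1,000.00 × 54.084872
PV = $54,084.87

PV = PMT × (1-(1+r)^(-n))/r = $54,084.87


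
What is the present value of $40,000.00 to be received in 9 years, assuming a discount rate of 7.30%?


Present value formula: PV = FV / (1 + r)^t
PV = $40,000.00 / (1 + 0.073)^9
PV = $40,000.00 / 1.885374
PV = $21,215.95

PV = FV / (1 + r)^t = $21,215.95


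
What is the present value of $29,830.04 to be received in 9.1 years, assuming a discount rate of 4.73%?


Present value formula: PV = FV / (1 + r)^t
PV = $29,830.04 / (1 + 0.0473)^9.1
PV = $29,830.04 / 1.522815
PV = $19,588.75

PV = FV / (1 + r)^t = $19,588.75


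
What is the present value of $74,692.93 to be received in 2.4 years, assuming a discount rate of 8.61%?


Present value formula: PV = FV / (1 + r)^t
PV = $74,692.93 / (1 + 0.0861)^2.4
PV = $74,692.93 / 1.2192354
PV = $61,262.11

PV = FV / (1 + r)^t = $61,262.11


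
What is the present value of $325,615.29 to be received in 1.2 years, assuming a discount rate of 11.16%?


Present value formula: PV = FV / (1 + r)^t
PV = $325,615.29 / (1 + 0.1116)^1.2
PV = $325,615.29 / 1.13537217
PV = $286,791.68

PV = FV / (1 + r)^t = $286,791.68


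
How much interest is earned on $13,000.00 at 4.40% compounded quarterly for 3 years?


Compound interest earned = final amount − principal.
A = P(1 + r/n)^(nt) = $13,000.00 × (1 + 0.044/4)^(4 × 3) = $14,823.72
Interest = A − P = $14,823.72 − $13,000.00 = $1,823.72

Interest = A - P = $1,823.72


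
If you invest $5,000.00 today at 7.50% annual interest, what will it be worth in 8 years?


Future value formula: FV = PV × (1 + r)^t
FV = $5,000.00 × (1 + 0.075)^8
FV = $5,000.00 × 1.783478
FV = $8,917.39

FV = PV × (1 + r)^t = $8,917.39


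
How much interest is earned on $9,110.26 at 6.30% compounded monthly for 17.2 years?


Compound interest earned = final amount − principal.
A = P(1 + r/n)^(nt) = $9,110.26 × (1 + 0.063/12)^(12 × 17.2) = $26,847.34
Interest = A − P = $26,847.34 − $9,110.26 = $17,737.08

Interest = A - P = $17,737.08


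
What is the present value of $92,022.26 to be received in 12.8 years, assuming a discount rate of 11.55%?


Present value formula: PV = FV / (1 + r)^t
PV = $92,022.26 / (1 + 0.1155)^12.8
PV = $92,022.26 / 4.051451
PV = $22,713.41

PV = FV / (1 + r)^t = $22,713.41


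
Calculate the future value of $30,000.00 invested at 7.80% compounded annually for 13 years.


Compound interest formula: A = P(1 + r/n)^(nt)
A = $30,000.00 × (1 + 0.078/1)^(1 × 13)
Growth factor: (1 + 0.078/1)^13 = 2.654874
A = $30,000.00 × 2.654874
A = $79,646.22

A = P(1 + r/n)^(nt) = $79,646.22


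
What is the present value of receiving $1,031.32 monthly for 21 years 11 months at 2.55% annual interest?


Present value of an ordinary annuity: PV = PMT × (1 − (1 + r)^(−n)) / r
Monthly rate r = 0.0255/12 = 0.002125, n = 263
PV = $1,031.32 × (1 − (1 + 0.0255/12)^(−263)) / (0.0255/12)
PV = $1,031.32 × 201.3217768
PV = $207,627.17

PV = PMT × (1-(1+r)^(-n))/r = $207,627.17
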